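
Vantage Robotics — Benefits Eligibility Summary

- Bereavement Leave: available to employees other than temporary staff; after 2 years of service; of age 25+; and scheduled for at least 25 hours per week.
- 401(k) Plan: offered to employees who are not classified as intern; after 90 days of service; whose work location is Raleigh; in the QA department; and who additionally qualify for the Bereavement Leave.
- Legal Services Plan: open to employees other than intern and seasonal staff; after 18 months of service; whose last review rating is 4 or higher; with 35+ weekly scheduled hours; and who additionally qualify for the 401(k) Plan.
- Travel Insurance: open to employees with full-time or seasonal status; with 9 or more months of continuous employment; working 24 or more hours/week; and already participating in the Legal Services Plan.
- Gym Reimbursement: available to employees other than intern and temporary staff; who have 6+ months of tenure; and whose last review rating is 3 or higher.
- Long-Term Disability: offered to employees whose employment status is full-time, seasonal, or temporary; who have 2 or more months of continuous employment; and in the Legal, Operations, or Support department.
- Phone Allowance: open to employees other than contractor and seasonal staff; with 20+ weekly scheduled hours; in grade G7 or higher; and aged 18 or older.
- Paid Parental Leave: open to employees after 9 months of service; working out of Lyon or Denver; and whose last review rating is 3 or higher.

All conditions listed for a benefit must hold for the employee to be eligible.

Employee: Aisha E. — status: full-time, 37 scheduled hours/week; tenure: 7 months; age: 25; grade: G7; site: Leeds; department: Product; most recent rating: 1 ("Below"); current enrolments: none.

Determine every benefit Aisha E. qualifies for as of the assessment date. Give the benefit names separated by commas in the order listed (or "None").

Phone Allowance

Bereavement Leave — status full-time ✓ (not excluded); service 7 months < 2 years (≈730 days) ✗ → not eligible.
401(k) Plan — status full-time ✓ (not excluded); service 7 months ≥ 90 days ✓; site Leeds ✗ (not Raleigh) → not eligible.
Legal Services Plan — status full-time ✓ (not excluded); service 7 months < 18 months ✗ → not eligible.
Travel Insurance — status full-time ✓; service 7 months < 9 months ✗ → not eligible.
Gym Reimbursement — status full-time ✓ (not excluded); service 7 months ≥ 6 months ✓; rating 1 < 3 ✗ → not eligible.
Long-Term Disability — status full-time ✓; service 7 months ≥ 2 months ✓; dept Product ✗ → not eligible.
Phone Allowance — status full-time ✓ (not excluded); 37 hrs/wk ≥ 20 ✓; grade G7 ≥ G7 ✓; age 25 ≥ 18 ✓ → eligible.
Paid Parental Leave — service 7 months < 9 months ✗ → not eligible.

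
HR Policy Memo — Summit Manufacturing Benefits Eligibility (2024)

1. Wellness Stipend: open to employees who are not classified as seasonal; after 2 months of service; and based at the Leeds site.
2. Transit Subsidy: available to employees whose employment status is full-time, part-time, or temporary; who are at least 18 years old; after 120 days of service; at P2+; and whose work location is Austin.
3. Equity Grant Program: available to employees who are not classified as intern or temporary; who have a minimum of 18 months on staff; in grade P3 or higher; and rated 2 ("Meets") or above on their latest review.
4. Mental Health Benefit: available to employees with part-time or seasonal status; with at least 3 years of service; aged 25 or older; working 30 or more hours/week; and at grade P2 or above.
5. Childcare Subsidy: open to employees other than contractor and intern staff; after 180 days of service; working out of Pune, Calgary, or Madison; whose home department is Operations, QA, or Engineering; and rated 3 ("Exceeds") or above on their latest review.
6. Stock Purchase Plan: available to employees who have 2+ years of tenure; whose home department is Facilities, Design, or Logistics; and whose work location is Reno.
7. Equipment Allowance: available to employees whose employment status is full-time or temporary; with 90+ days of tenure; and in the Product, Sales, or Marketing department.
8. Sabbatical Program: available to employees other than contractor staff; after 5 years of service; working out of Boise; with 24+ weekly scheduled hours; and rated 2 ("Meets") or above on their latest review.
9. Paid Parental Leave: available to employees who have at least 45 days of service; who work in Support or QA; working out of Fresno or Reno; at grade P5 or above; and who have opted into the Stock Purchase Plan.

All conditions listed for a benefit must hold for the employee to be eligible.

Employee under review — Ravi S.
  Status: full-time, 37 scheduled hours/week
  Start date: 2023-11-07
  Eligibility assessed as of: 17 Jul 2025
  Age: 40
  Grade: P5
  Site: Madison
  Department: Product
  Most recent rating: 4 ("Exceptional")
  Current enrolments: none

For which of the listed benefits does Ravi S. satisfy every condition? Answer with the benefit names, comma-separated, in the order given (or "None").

Service from 2023-11-07 to 17 Jul 2025: 618 days.
Wellness Stipend — status full-time ✓ (not excluded); service 618 days ≥ 2 months (≈60 days) ✓; site Madison ✗ (not Leeds) → not eligible.
Transit Subsidy — status full-time ✓; age 40 ≥ 18 ✓; service 618 days ≥ 120 days ✓; grade P5 ≥ P2 ✓; site Madison ✗ (not Austin) → not eligible.
Equity Grant Program — status full-time ✓ (not excluded); service 618 days ≥ 18 months (≈540 days) ✓; grade P5 ≥ P3 ✓; rating 4 ≥ 2 ✓ → eligible.
Mental Health Benefit — status full-time ✗ (requires part-time or seasonal) → not eligible.
Childcare Subsidy — status full-time ✓ (not excluded); service 618 days ≥ 180 days ✓; site Madison ✓; dept Product ✗ → not eligible.
Stock Purchase Plan — service 618 days < 2 years (≈730 days) ✗ → not eligible.
Equipment Allowance — status full-time ✓; service 618 days ≥ 90 days ✓; dept Product ✓ → eligible.
Sabbatical Program — status full-time ✓ (not excluded); service 618 days < 5 years (≈1825 days) ✗ → not eligible.
Paid Parental Leave — service 618 days ≥ 45 days ✓; dept Product ✗ → not eligible.

Equity Grant Program, Equipment Allowance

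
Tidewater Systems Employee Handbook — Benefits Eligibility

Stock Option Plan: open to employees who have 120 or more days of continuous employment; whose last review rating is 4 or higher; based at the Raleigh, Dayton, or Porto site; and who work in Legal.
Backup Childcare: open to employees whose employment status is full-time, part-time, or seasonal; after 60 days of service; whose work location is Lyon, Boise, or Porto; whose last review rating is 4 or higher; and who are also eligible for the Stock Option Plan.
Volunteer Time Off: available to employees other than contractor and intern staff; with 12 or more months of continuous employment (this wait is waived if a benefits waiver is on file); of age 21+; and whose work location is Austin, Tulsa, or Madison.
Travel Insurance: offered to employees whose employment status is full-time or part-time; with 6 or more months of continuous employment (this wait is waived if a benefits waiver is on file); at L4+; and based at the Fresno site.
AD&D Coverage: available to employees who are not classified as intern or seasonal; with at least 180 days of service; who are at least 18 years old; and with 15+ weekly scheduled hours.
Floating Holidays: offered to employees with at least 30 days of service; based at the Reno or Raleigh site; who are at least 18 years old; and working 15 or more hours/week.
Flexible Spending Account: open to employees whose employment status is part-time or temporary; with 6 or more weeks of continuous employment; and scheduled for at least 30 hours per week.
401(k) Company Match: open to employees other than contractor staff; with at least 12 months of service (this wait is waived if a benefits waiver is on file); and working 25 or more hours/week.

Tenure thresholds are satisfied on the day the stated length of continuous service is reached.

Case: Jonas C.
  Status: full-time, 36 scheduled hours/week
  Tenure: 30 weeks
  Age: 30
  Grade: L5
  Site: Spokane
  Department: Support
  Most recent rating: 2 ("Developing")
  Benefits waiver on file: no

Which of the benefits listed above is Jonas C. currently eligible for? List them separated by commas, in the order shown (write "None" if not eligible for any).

Stock Option Plan — service 30 weeks ≥ 120 days ✓; rating 2 < 4 ✗ → not eligible.
Backup Childcare — status full-time ✓; service 30 weeks ≥ 60 days ✓; site Spokane ✗ (not Lyon, Boise, or Porto) → not eligible.
Volunteer Time Off — status full-time ✓ (not excluded); no waiver, service 30 weeks < 12 months (≈360 days) ✗ → not eligible.
Travel Insurance — status full-time ✓; no waiver, service 30 weeks ≥ 6 months (≈180 days) ✓; grade L5 ≥ L4 ✓; site Spokane ✗ (not Fresno) → not eligible.
AD&D Coverage — status full-time ✓ (not excluded); service 30 weeks ≥ 180 days ✓; age 30 ≥ 18 ✓; 36 hrs/wk ≥ 15 ✓ → eligible.
Floating Holidays — service 30 weeks ≥ 30 days ✓; site Spokane ✗ (not Reno or Raleigh) → not eligible.
Flexible Spending Account — status full-time ✗ (requires part-time or temporary) → not eligible.
401(k) Company Match — status full-time ✓ (not excluded); no waiver, service 30 weeks < 12 months (≈360 days) ✗ → not eligible.

AD&D Coverage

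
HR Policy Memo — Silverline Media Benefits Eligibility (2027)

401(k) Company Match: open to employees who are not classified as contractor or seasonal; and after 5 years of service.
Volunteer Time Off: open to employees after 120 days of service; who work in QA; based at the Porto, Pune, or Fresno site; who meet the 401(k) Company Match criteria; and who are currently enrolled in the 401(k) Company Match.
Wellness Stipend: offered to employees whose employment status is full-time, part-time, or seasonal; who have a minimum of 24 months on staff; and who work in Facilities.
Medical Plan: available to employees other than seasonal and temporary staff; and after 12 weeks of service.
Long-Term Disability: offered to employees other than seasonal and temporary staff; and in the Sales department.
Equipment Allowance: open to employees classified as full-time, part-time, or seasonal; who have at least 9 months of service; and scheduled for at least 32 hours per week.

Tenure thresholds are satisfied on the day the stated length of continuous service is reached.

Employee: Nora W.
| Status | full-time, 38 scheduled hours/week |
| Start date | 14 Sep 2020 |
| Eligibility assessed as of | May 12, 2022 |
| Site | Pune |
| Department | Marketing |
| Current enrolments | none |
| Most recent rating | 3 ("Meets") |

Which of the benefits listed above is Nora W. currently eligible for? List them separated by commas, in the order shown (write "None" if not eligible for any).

Medical Plan, Equipment Allowance

Service from 14 Sep 2020 to May 12, 2022: 605 days.
401(k) Company Match — status full-time ✓ (not excluded); service 605 days < 5 years (≈1825 days) ✗ → not eligible.
Volunteer Time Off — service 605 days ≥ 120 days ✓; dept Marketing ✗ → not eligible.
Wellness Stipend — status full-time ✓; service 605 days < 24 months (≈720 days) ✗ → not eligible.
Medical Plan — status full-time ✓ (not excluded); service 605 days ≥ 12 weeks (≈84 days) ✓ → eligible.
Long-Term Disability — status full-time ✓ (not excluded); dept Marketing ✗ → not eligible.
Equipment Allowance — status full-time ✓; service 605 days ≥ 9 months (≈270 days) ✓; 38 hrs/wk ≥ 32 ✓ → eligible.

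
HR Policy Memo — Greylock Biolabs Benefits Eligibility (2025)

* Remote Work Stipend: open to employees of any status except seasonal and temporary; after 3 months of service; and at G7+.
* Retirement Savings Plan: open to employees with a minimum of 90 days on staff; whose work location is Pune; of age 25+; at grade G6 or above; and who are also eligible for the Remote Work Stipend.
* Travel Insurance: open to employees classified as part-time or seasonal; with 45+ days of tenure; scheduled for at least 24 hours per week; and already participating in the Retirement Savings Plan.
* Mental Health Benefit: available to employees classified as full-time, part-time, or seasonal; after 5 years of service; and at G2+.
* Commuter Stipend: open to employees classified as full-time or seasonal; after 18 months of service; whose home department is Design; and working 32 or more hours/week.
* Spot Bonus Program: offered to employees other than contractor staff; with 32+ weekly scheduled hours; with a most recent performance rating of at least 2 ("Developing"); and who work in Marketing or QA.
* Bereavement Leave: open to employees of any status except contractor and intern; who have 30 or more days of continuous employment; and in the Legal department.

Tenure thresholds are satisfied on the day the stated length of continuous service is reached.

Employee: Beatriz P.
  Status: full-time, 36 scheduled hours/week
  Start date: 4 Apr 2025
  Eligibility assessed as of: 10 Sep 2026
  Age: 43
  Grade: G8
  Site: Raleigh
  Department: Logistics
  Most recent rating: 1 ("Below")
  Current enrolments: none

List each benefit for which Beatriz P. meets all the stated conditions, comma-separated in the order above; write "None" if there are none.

Remote Work Stipend

Service from 4 Apr 2025 to 10 Sep 2026: 524 days.
Remote Work Stipend — status full-time ✓ (not excluded); service 524 days ≥ 3 months (≈90 days) ✓; grade G8 ≥ G7 ✓ → eligible.
Retirement Savings Plan — service 524 days ≥ 90 days ✓; site Raleigh ✗ (not Pune) → not eligible.
Travel Insurance — status full-time ✗ (requires part-time or seasonal) → not eligible.
Mental Health Benefit — status full-time ✓; service 524 days < 5 years (≈1825 days) ✗ → not eligible.
Commuter Stipend — status full-time ✓; service 524 days < 18 months (≈540 days) ✗ → not eligible.
Spot Bonus Program — status full-time ✓ (not excluded); 36 hrs/wk ≥ 32 ✓; rating 1 < 2 ✗ → not eligible.
Bereavement Leave — status full-time ✓ (not excluded); service 524 days ≥ 30 days ✓; dept Logistics ✗ → not eligible.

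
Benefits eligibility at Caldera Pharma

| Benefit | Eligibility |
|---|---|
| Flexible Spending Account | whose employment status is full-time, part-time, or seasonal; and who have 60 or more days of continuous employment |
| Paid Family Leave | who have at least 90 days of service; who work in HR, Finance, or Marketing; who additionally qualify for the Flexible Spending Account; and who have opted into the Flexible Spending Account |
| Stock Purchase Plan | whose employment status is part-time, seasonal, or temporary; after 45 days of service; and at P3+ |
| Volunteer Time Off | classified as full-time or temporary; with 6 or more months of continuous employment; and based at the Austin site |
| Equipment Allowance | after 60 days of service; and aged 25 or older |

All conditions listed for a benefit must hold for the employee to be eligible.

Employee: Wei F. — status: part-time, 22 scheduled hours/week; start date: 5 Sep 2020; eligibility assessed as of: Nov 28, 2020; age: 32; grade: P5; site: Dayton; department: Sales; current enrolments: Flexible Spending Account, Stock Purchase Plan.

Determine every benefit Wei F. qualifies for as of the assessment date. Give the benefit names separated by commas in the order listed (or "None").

Service from 5 Sep 2020 to Nov 28, 2020: 84 days.
Flexible Spending Account — status part-time ✓; service 84 days ≥ 60 days ✓ → eligible.
Paid Family Leave — service 84 days < 90 days ✗ → not eligible.
Stock Purchase Plan — status part-time ✓; service 84 days ≥ 45 days ✓; grade P5 ≥ P3 ✓ → eligible.
Volunteer Time Off — status part-time ✗ (requires full-time or temporary) → not eligible.
Equipment Allowance — service 84 days ≥ 60 days ✓; age 32 ≥ 25 ✓ → eligible.

Flexible Spending Account, Stock Purchase Plan, Equipment Allowance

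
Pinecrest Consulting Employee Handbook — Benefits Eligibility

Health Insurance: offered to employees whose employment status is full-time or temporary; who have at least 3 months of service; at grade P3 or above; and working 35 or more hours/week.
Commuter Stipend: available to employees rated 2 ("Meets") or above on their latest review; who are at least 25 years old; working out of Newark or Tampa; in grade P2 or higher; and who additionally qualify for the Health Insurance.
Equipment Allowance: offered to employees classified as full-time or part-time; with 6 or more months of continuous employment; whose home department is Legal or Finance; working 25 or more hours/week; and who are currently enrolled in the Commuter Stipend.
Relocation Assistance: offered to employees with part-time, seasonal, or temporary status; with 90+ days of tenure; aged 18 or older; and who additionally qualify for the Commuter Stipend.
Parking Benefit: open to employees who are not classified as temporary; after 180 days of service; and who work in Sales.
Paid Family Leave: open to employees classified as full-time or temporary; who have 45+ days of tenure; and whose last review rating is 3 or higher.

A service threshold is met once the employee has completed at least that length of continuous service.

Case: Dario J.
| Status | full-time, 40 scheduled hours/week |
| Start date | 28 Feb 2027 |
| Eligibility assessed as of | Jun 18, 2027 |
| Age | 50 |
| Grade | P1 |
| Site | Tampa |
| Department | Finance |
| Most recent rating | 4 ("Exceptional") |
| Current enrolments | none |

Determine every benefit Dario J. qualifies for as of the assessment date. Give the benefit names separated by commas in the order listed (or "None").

Service from 28 Feb 2027 to Jun 18, 2027: 110 days.
Health Insurance — status full-time ✓; service 110 days ≥ 3 months (≈90 days) ✓; grade P1 < P3 ✗ → not eligible.
Commuter Stipend — rating 4 ≥ 2 ✓; age 50 ≥ 25 ✓; site Tampa ✓; grade P1 < P2 ✗ → not eligible.
Equipment Allowance — status full-time ✓; service 110 days < 6 months (≈180 days) ✗ → not eligible.
Relocation Assistance — status full-time ✗ (requires part-time, seasonal, or temporary) → not eligible.
Parking Benefit — status full-time ✓ (not excluded); service 110 days < 180 days ✗ → not eligible.
Paid Family Leave — status full-time ✓; service 110 days ≥ 45 days ✓; rating 4 ≥ 3 ✓ → eligible.

Paid Family Leave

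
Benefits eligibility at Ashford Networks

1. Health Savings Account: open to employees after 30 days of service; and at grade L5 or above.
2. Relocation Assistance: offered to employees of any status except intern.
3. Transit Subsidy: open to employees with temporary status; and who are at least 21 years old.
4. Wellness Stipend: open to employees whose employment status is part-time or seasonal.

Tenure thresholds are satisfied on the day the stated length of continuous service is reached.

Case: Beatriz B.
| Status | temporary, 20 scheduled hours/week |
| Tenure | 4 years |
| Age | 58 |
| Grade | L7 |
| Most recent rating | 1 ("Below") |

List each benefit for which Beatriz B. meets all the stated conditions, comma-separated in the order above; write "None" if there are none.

Health Savings Account — service 4 years ≥ 30 days ✓; grade L7 ≥ L5 ✓ → eligible.
Relocation Assistance — status temporary ✓ (not excluded) → eligible.
Transit Subsidy — status temporary ✓; age 58 ≥ 21 ✓ → eligible.
Wellness Stipend — status temporary ✗ (requires part-time or seasonal) → not eligible.

Health Savings Account, Relocation Assistance, Transit Subsidy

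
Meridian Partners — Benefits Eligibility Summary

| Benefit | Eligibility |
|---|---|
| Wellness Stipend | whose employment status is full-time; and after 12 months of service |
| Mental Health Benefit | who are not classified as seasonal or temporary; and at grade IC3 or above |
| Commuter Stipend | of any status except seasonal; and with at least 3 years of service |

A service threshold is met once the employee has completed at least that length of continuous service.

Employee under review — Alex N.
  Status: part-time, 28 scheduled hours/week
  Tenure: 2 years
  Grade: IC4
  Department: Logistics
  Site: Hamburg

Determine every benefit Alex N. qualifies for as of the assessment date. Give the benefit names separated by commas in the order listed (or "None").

Mental Health Benefit

Wellness Stipend — status part-time ✗ (requires full-time) → not eligible.
Mental Health Benefit — status part-time ✓ (not excluded); grade IC4 ≥ IC3 ✓ → eligible.
Commuter Stipend — status part-time ✓ (not excluded); service 2 years < 3 years ✗ → not eligible.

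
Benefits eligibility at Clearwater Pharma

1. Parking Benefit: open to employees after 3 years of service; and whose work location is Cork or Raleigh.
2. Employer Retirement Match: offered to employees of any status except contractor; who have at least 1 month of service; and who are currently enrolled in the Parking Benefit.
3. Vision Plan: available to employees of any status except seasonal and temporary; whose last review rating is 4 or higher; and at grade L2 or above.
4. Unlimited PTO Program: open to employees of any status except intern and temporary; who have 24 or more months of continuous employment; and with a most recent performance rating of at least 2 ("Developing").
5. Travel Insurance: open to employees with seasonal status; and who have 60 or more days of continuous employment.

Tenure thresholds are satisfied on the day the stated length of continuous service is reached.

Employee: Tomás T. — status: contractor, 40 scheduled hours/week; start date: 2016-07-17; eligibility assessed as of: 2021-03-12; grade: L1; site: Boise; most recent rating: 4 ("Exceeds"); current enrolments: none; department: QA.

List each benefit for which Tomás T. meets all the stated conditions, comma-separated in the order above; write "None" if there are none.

Service from 2016-07-17 to 2021-03-12: 1699 days.
Parking Benefit — service 1699 days ≥ 3 years (≈1095 days) ✓; site Boise ✗ (not Cork or Raleigh) → not eligible.
Employer Retirement Match — status contractor ✗ (excluded) → not eligible.
Vision Plan — status contractor ✓ (not excluded); rating 4 ≥ 4 ✓; grade L1 < L2 ✗ → not eligible.
Unlimited PTO Program — status contractor ✓ (not excluded); service 1699 days ≥ 24 months (≈720 days) ✓; rating 4 ≥ 2 ✓ → eligible.
Travel Insurance — status contractor ✗ (requires seasonal) → not eligible.

Unlimited PTO Program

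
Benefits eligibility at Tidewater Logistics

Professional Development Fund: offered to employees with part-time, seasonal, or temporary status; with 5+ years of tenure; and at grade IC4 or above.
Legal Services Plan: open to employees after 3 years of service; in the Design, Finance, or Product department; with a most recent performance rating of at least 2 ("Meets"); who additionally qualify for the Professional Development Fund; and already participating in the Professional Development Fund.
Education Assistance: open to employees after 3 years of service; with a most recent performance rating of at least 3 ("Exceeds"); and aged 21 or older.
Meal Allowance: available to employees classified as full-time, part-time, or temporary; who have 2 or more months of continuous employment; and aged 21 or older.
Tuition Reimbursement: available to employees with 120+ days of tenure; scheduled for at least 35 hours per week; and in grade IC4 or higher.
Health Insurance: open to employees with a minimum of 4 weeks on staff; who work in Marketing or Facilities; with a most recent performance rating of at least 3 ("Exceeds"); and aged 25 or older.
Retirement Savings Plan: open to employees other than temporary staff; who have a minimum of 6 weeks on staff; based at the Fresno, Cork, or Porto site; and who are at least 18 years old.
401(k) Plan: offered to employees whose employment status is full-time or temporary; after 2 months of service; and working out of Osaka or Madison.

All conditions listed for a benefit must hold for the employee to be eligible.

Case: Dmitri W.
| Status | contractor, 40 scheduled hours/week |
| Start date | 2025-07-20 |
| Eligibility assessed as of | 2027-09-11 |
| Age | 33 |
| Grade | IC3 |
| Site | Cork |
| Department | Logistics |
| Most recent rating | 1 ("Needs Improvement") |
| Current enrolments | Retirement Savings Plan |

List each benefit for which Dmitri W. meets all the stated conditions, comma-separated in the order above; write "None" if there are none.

Service from 2025-07-20 to 2027-09-11: 783 days.
Professional Development Fund — status contractor ✗ (requires part-time, seasonal, or temporary) → not eligible.
Legal Services Plan — service 783 days < 3 years (≈1095 days) ✗ → not eligible.
Education Assistance — service 783 days < 3 years (≈1095 days) ✗ → not eligible.
Meal Allowance — status contractor ✗ (requires full-time, part-time, or temporary) → not eligible.
Tuition Reimbursement — service 783 days ≥ 120 days ✓; 40 hrs/wk ≥ 35 ✓; grade IC3 < IC4 ✗ → not eligible.
Health Insurance — service 783 days ≥ 4 weeks (≈28 days) ✓; dept Logistics ✗ → not eligible.
Retirement Savings Plan — status contractor ✓ (not excluded); service 783 days ≥ 6 weeks (≈42 days) ✓; site Cork ✓; age 33 ≥ 18 ✓ → eligible.
401(k) Plan — status contractor ✗ (requires full-time or temporary) → not eligible.

Retirement Savings Plan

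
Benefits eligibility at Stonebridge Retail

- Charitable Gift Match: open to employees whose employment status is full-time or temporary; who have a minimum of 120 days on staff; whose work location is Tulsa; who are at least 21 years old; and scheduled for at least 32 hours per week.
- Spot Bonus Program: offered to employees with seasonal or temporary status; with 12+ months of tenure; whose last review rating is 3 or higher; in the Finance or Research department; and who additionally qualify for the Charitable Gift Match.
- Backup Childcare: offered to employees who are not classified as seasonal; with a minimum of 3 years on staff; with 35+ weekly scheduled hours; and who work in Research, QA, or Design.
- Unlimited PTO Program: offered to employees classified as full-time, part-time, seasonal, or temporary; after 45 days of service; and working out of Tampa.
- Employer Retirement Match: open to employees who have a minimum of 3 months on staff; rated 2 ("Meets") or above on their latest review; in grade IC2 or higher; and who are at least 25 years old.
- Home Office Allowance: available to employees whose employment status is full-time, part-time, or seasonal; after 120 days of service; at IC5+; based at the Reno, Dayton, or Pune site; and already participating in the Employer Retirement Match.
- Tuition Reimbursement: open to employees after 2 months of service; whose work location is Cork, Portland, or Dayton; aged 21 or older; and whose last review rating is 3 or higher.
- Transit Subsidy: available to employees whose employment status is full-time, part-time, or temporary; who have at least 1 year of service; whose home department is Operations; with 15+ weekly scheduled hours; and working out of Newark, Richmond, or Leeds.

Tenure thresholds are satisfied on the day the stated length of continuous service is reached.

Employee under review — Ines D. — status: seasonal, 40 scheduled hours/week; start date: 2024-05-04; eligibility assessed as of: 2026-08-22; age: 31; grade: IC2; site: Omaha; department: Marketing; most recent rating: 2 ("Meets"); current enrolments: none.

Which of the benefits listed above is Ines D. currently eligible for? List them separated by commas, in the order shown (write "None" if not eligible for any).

Employer Retirement Match

Service from 2024-05-04 to 2026-08-22: 840 days.
Charitable Gift Match — status seasonal ✗ (requires full-time or temporary) → not eligible.
Spot Bonus Program — status seasonal ✓; service 840 days ≥ 12 months (≈360 days) ✓; rating 2 < 3 ✗ → not eligible.
Backup Childcare — status seasonal ✗ (excluded) → not eligible.
Unlimited PTO Program — status seasonal ✓; service 840 days ≥ 45 days ✓; site Omaha ✗ (not Tampa) → not eligible.
Employer Retirement Match — service 840 days ≥ 3 months (≈90 days) ✓; rating 2 ≥ 2 ✓; grade IC2 ≥ IC2 ✓; age 31 ≥ 25 ✓ → eligible.
Home Office Allowance — status seasonal ✓; service 840 days ≥ 120 days ✓; grade IC2 < IC5 ✗ → not eligible.
Tuition Reimbursement — service 840 days ≥ 2 months (≈60 days) ✓; site Omaha ✗ (not Cork, Portland, or Dayton) → not eligible.
Transit Subsidy — status seasonal ✗ (requires full-time, part-time, or temporary) → not eligible.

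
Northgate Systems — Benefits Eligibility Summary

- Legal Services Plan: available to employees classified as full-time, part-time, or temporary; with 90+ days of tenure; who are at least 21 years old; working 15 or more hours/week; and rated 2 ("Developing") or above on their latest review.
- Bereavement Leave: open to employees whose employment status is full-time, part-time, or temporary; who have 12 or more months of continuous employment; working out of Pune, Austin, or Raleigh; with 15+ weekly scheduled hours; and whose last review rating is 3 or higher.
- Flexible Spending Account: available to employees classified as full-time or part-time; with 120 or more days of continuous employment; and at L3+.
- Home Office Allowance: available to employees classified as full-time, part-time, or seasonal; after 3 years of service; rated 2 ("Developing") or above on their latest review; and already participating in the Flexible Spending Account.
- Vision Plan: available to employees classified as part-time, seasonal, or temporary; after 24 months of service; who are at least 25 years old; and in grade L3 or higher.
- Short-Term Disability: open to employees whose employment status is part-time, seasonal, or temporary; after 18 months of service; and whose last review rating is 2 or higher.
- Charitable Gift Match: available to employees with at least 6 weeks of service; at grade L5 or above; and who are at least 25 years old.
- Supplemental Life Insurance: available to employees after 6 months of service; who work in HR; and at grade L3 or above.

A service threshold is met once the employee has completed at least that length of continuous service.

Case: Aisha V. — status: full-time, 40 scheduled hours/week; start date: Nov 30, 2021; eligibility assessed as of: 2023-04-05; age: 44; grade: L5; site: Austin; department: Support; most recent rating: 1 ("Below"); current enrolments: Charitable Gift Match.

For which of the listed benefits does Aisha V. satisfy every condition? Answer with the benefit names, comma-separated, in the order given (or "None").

Flexible Spending Account, Charitable Gift Match

Service from Nov 30, 2021 to 2023-04-05: 491 days.
Legal Services Plan — status full-time ✓; service 491 days ≥ 90 days ✓; age 44 ≥ 21 ✓; 40 hrs/wk ≥ 15 ✓; rating 1 < 2 ✗ → not eligible.
Bereavement Leave — status full-time ✓; service 491 days ≥ 12 months (≈360 days) ✓; site Austin ✓; 40 hrs/wk ≥ 15 ✓; rating 1 < 3 ✗ → not eligible.
Flexible Spending Account — status full-time ✓; service 491 days ≥ 120 days ✓; grade L5 ≥ L3 ✓ → eligible.
Home Office Allowance — status full-time ✓; service 491 days < 3 years (≈1095 days) ✗ → not eligible.
Vision Plan — status full-time ✗ (requires part-time, seasonal, or temporary) → not eligible.
Short-Term Disability — status full-time ✗ (requires part-time, seasonal, or temporary) → not eligible.
Charitable Gift Match — service 491 days ≥ 6 weeks (≈42 days) ✓; grade L5 ≥ L5 ✓; age 44 ≥ 25 ✓ → eligible.
Supplemental Life Insurance — service 491 days ≥ 6 months (≈180 days) ✓; dept Support ✗ → not eligible.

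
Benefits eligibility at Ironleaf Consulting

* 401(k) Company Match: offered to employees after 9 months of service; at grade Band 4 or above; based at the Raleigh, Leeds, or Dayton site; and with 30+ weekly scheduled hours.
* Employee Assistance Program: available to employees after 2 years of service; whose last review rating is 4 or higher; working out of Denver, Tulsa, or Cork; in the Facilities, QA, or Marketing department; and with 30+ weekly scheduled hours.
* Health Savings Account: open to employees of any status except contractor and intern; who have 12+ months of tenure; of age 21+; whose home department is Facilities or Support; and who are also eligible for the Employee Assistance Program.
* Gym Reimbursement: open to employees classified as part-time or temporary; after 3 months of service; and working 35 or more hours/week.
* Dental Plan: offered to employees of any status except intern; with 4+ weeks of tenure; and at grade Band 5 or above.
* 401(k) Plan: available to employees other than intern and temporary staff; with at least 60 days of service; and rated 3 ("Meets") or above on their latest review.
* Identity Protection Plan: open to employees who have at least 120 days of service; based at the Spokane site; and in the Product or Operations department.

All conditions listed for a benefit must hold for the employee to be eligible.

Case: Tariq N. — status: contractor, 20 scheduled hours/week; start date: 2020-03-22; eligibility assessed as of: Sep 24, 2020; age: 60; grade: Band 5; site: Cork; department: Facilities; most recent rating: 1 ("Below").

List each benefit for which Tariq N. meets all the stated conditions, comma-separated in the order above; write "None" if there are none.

Dental Plan

Service from 2020-03-22 to Sep 24, 2020: 186 days.
401(k) Company Match — service 186 days < 9 months (≈270 days) ✗ → not eligible.
Employee Assistance Program — service 186 days < 2 years (≈730 days) ✗ → not eligible.
Health Savings Account — status contractor ✗ (excluded) → not eligible.
Gym Reimbursement — status contractor ✗ (requires part-time or temporary) → not eligible.
Dental Plan — status contractor ✓ (not excluded); service 186 days ≥ 4 weeks (≈28 days) ✓; grade Band 5 ≥ Band 5 ✓ → eligible.
401(k) Plan — status contractor ✓ (not excluded); service 186 days ≥ 60 days ✓; rating 1 < 3 ✗ → not eligible.
Identity Protection Plan — service 186 days ≥ 120 days ✓; site Cork ✗ (not Spokane) → not eligible.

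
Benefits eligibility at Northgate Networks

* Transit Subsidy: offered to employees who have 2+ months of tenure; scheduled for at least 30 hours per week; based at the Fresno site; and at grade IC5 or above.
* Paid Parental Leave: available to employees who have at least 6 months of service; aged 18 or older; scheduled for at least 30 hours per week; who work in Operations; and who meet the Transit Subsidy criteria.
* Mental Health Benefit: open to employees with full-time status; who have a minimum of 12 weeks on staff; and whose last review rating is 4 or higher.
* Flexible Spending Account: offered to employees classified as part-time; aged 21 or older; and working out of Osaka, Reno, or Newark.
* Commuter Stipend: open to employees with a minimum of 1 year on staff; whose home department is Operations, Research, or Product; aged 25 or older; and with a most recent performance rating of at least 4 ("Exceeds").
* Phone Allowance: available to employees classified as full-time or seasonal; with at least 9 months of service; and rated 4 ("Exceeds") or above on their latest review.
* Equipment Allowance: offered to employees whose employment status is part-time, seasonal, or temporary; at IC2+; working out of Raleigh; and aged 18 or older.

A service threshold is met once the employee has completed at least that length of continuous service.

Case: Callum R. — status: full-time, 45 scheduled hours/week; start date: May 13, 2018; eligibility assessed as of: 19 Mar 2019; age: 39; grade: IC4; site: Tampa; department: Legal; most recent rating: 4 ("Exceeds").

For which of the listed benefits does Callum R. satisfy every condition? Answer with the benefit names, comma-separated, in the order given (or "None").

Service from May 13, 2018 to 19 Mar 2019: 310 days.
Transit Subsidy — service 310 days ≥ 2 months (≈60 days) ✓; 45 hrs/wk ≥ 30 ✓; site Tampa ✗ (not Fresno) → not eligible.
Paid Parental Leave — service 310 days ≥ 6 months (≈180 days) ✓; age 39 ≥ 18 ✓; 45 hrs/wk ≥ 30 ✓; dept Legal ✗ → not eligible.
Mental Health Benefit — status full-time ✓; service 310 days ≥ 12 weeks (≈84 days) ✓; rating 4 ≥ 4 ✓ → eligible.
Flexible Spending Account — status full-time ✗ (requires part-time) → not eligible.
Commuter Stipend — service 310 days < 1 year (≈365 days) ✗ → not eligible.
Phone Allowance — status full-time ✓; service 310 days ≥ 9 months (≈270 days) ✓; rating 4 ≥ 4 ✓ → eligible.
Equipment Allowance — status full-time ✗ (requires part-time, seasonal, or temporary) → not eligible.

Mental Health Benefit, Phone Allowance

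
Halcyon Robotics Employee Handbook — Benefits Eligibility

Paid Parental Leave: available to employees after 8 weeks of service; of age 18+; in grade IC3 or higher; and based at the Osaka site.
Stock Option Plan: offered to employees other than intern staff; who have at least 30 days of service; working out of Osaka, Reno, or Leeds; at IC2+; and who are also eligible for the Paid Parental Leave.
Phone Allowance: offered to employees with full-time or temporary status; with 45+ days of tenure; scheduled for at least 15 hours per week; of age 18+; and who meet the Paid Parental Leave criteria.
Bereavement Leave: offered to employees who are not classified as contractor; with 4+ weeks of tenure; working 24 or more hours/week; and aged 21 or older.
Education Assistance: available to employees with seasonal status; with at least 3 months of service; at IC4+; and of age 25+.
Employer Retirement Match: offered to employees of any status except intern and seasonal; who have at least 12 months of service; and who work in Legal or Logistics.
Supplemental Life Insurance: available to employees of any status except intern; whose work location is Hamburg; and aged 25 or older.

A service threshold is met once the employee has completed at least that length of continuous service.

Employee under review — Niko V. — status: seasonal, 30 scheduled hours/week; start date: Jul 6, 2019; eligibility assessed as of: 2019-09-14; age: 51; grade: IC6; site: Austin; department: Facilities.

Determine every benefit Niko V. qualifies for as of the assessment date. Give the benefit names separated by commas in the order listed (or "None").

Bereavement Leave

Service from Jul 6, 2019 to 2019-09-14: 70 days.
Paid Parental Leave — service 70 days ≥ 8 weeks (≈56 days) ✓; age 51 ≥ 18 ✓; grade IC6 ≥ IC3 ✓; site Austin ✗ (not Osaka) → not eligible.
Stock Option Plan — status seasonal ✓ (not excluded); service 70 days ≥ 30 days ✓; site Austin ✗ (not Osaka, Reno, or Leeds) → not eligible.
Phone Allowance — status seasonal ✗ (requires full-time or temporary) → not eligible.
Bereavement Leave — status seasonal ✓ (not excluded); service 70 days ≥ 4 weeks (≈28 days) ✓; 30 hrs/wk ≥ 24 ✓; age 51 ≥ 21 ✓ → eligible.
Education Assistance — status seasonal ✓; service 70 days < 3 months (≈90 days) ✗ → not eligible.
Employer Retirement Match — status seasonal ✗ (excluded) → not eligible.
Supplemental Life Insurance — status seasonal ✓ (not excluded); site Austin ✗ (not Hamburg) → not eligible.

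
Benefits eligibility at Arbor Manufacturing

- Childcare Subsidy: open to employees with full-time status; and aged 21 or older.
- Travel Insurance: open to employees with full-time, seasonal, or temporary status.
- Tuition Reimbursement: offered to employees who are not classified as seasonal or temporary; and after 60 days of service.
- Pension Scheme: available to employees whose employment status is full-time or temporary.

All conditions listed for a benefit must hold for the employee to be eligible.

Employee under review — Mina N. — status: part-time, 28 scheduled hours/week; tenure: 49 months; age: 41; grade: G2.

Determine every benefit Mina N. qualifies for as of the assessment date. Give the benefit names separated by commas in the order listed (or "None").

Childcare Subsidy — status part-time ✗ (requires full-time) → not eligible.
Travel Insurance — status part-time ✗ (requires full-time, seasonal, or temporary) → not eligible.
Tuition Reimbursement — status part-time ✓ (not excluded); service 49 months ≥ 60 days ✓ → eligible.
Pension Scheme — status part-time ✗ (requires full-time or temporary) → not eligible.

Tuition Reimbursement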